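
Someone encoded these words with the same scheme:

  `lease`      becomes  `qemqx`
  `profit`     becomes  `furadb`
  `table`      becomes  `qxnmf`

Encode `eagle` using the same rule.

The word is reversed, then every letter is shifted forward by 12.
On eagle: reverse → elgae; then shift: e+12=q, l+12=x, g+12=s, a+12=m, e+12=q.

qxsmq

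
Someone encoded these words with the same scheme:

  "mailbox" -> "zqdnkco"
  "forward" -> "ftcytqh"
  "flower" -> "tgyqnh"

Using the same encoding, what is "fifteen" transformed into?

The output letters match the input read backwards, each shifted +2: mailbox reversed is xobliam. Read the word backwards and shift each letter +2.
Applying it to fifteen: reverse → neetfif; then shift: n+2=p, e+2=g, e+2=g, t+2=v, f+2=h, i+2=k, f+2=h.

pggvhkh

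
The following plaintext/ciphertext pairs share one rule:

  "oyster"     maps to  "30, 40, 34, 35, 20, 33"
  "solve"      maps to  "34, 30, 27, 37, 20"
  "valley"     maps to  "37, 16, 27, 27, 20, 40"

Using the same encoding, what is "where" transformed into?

The number is (letter's place in the alphabet, a=1) + 15.
On where: w=23→38, h=8→23, e=5→20, r=18→33, e=5→20.

38, 23, 20, 33, 20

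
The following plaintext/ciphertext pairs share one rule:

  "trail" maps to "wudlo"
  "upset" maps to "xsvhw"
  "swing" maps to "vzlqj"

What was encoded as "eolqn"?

blink

Compare letters: t→w is +3, r→u is +3, a→d is +3 — a constant shift. Every letter moves 3 places later in the alphabet, wrapping around z→a.
Reversing it on eolqn: e−3=b, o−3=l, l−3=i, q−3=n, n−3=k.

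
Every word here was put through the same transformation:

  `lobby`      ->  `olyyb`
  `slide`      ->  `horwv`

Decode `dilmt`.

wrong

Each pair mirrors across the alphabet (l↔o, o↔l, b↔y): positions sum to 25. Letters are reflected about the middle of the alphabet (position → 25−position): Atbash.
Decoding dilmt: d↔w, i↔r, l↔o, m↔n, t↔g.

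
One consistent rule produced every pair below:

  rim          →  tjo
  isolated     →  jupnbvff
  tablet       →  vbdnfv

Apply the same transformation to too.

vpp

The shift depends on letter class: consonant r→t is +2, but vowel i→j is +1. Vowels shift forward by 1 and consonants shift forward by 2.
For too: t(cons)+2=v, o(vowel)+1=p, o(vowel)+1=p.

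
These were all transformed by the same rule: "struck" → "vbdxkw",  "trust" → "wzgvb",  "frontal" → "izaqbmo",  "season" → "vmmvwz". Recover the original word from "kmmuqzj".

hearing

Shifts by position in struck: pos 0: s→v (+3), pos 1: t→b (+8), pos 2: r→d (+12), pos 3: u→x (+3), pos 4: c→k (+8), pos 5: k→w (+12) — repeating every 3. The shifts repeat in a cycle of length 3: positions 0,1,… shift by +3, +8, +12, then the pattern repeats.
Undoing it on kmmuqzj: k−3=h, m−8=e, m−12=a, u−3=r, q−8=i, z−12=n, j−3=g.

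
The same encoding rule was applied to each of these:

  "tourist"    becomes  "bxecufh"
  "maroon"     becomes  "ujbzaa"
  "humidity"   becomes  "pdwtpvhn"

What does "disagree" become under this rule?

Each letter shifts forward by (position + 8), i.e. 8, 9, 10, … — the shift grows by one for each successive letter.
Applying it to disagree: d+8=l, i+9=r, s+10=c, a+11=l, g+12=s, r+13=e, e+14=s, e+15=t.

lrclsest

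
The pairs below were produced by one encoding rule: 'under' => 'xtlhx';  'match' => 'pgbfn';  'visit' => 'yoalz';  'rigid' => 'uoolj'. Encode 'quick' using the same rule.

taqfq

A repeating key of period 3 is used — shifts +3, +6, +8 over and over.
Applying it to quick: q+3=t, u+6=a, i+8=q, c+3=f, k+6=q.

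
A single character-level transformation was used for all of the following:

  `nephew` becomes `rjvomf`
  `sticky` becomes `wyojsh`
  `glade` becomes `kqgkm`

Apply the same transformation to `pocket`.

ttirmc

In nephew: n→r is +4, e→j is +5, p→v is +6, h→o is +7 — the shift increases by 1 each position. Each letter shifts forward by (position + 4), i.e. 4, 5, 6, … — the shift grows by one for each successive letter.
For pocket: p+4=t, o+5=t, c+6=i, k+7=r, e+8=m, t+9=c.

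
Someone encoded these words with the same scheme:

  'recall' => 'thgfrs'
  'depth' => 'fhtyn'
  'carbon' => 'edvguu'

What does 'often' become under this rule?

qixjt

In recall: r→t is +2, e→h is +3, c→g is +4, a→f is +5 — the shift increases by 1 each position. Letter i (0-indexed) is shifted by i+2, so successive shifts are 2, 3, 4, ….
Applying it to often: o+2=q, f+3=i, t+4=x, e+5=j, n+6=t.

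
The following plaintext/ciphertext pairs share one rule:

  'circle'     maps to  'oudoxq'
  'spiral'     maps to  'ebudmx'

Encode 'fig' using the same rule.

Compare letters: c→o is +12, i→u is +12, r→d is +12 — a constant shift. Each letter is shifted forward by 12 in the alphabet (a Caesar shift of +12).
For fig: f+12=r, i+12=u, g+12=s.

rus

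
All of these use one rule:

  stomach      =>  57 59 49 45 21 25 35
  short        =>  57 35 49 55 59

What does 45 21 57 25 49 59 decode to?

Each letter becomes 2×(its alphabet position, a=1..z=26) + 19.
Reversing it on 45 21 57 25 49 59: 45→(45−19)÷2=13=m, 21→(21−19)÷2=1=a, 57→(57−19)÷2=19=s, 25→(25−19)÷2=3=c, 49→(49−19)÷2=15=o, 59→(59−19)÷2=20=t.

mascot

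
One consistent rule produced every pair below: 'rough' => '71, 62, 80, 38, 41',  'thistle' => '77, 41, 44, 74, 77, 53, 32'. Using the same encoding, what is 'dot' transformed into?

29, 62, 77

r(#18)→71 and o(#15)→62: differences scale by 3, so n = 3·pos + 17. With a=1..z=26, the number is 3·pos + 17.
For dot: d=4→29, o=15→62, t=20→77.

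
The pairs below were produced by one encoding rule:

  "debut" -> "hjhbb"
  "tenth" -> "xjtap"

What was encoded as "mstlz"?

Each letter shifts forward by (position + 4), i.e. 4, 5, 6, … — the shift grows by one for each successive letter.
Reversing it on mstlz: m−4=i, s−5=n, t−6=n, l−7=e, z−8=r.

inner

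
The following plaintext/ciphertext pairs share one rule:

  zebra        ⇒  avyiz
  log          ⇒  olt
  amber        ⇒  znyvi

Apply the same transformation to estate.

vhgzgv

Each pair mirrors across the alphabet (z↔a, e↔v, b↔y): positions sum to 25. Letters are reflected about the middle of the alphabet (position → 25−position): Atbash.
On estate: e↔v, s↔h, t↔g, a↔z, t↔g, e↔v.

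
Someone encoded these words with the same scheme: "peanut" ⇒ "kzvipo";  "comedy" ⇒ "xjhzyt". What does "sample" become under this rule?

nvhkgz

Each letter is shifted forward by 21 in the alphabet (a Caesar shift of +21).
Applying it to sample: s+21=n, a+21=v, m+21=h, p+21=k, l+21=g, e+21=z.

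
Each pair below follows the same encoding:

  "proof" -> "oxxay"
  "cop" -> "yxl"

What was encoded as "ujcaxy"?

The output letters match the input read backwards, each shifted +9: proof reversed is foorp. The word is reversed, then every letter is shifted forward by 9.
Decoding ujcaxy: shift back: u−9=l, j−9=a, c−9=t, a−9=r, x−9=o, y−9=p → latrop; then reverse → portal.

portal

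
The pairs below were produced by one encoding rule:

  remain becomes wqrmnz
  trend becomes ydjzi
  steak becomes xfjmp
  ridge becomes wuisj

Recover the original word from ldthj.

Shifts by position in remain: pos 0: r→w (+5), pos 1: e→q (+12), pos 2: m→r (+5), pos 3: a→m (+12) — repeating every 2. The shifts repeat in a cycle of length 2: positions 0,1,… shift by +5, +12, then the pattern repeats.
Reversing it on ldthj: l−5=g, d−12=r, t−5=o, h−12=v, j−5=e.

grove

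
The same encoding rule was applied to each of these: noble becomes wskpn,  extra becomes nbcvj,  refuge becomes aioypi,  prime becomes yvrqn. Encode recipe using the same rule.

Shifts by position in noble: pos 0: n→w (+9), pos 1: o→s (+4), pos 2: b→k (+9), pos 3: l→p (+4) — repeating every 2. A repeating key of period 2 is used — shifts +9, +4 over and over.
Applying it to recipe: r+9=a, e+4=i, c+9=l, i+4=m, p+9=y, e+4=i.

ailmyi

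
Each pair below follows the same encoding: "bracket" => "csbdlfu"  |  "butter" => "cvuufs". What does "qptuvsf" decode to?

Compare letters: b→c is +1, r→s is +1, a→b is +1 — a constant shift. It's a constant shift of +1 (ROT1).
Decoding qptuvsf: q−1=p, p−1=o, t−1=s, u−1=t, v−1=u, s−1=r, f−1=e.

posture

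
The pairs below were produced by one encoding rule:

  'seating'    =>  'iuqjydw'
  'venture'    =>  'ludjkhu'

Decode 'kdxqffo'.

It's a constant shift of +16 (ROT16).
Decoding kdxqffo: k−16=u, d−16=n, x−16=h, q−16=a, f−16=p, f−16=p, o−16=y.

unhappy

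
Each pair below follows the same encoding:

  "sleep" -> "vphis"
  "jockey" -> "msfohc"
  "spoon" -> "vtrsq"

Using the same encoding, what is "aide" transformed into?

Shifts by position in sleep: pos 0: s→v (+3), pos 1: l→p (+4), pos 2: e→h (+3), pos 3: e→i (+4) — repeating every 2. A repeating key of period 2 is used — shifts +3, +4 over and over.
On aide: a+3=d, i+4=m, d+3=g, e+4=i.

dmgi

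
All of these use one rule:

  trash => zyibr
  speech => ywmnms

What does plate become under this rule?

vsico

Letter i (0-indexed) is shifted by i+6, so successive shifts are 6, 7, 8, ….
Applying it to plate: p+6=v, l+7=s, a+8=i, t+9=c, e+10=o.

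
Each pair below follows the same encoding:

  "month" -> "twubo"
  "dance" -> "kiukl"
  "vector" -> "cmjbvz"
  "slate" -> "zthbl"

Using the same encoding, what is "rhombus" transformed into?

ypvuicz

Shifts by position in month: pos 0: m→t (+7), pos 1: o→w (+8), pos 2: n→u (+7), pos 3: t→b (+8) — repeating every 2. It's a Vigenère-style cipher with numeric key [7,8]: position i shifts by key[i mod 2].
For rhombus: r+7=y, h+8=p, o+7=v, m+8=u, b+7=i, u+8=c, s+7=z.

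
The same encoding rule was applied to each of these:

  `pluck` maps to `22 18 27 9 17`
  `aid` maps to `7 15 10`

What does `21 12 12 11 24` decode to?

offer

p is letter #16 and maps to 22: an offset of 6. Each letter is replaced by its alphabet position (a=1..z=26) + 6.
Reversing it on 21 12 12 11 24: 21→(21−6)÷1=15=o, 12→(12−6)÷1=6=f, 12→(12−6)÷1=6=f, 11→(11−6)÷1=5=e, 24→(24−6)÷1=18=r.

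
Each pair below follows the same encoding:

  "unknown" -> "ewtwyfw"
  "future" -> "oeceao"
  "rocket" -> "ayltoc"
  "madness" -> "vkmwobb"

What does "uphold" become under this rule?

eyqyum

Two shifts are in play — +10 for a/e/i/o/u, +9 for every other letter.
For uphold: u(vowel)+10=e, p(cons)+9=y, h(cons)+9=q, o(vowel)+10=y, l(cons)+9=u, d(cons)+9=m.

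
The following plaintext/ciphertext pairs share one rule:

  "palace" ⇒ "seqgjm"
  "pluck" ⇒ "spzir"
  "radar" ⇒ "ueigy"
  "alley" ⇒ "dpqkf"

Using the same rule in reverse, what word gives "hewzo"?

earth

In palace: p→s is +3, a→e is +4, l→q is +5, a→g is +6 — the shift increases by 1 each position. Letter i (0-indexed) is shifted by i+3, so successive shifts are 3, 4, 5, ….
Decoding hewzo: h−3=e, e−4=a, w−5=r, z−6=t, o−7=h.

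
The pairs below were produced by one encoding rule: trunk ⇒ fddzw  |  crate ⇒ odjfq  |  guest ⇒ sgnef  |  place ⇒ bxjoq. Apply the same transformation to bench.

nqwot

Shifts by position in trunk: pos 0: t→f (+12), pos 1: r→d (+12), pos 2: u→d (+9), pos 3: n→z (+12), pos 4: k→w (+12) — repeating every 3. A repeating key of period 3 is used — shifts +12, +12, +9 over and over.
For bench: b+12=n, e+12=q, n+9=w, c+12=o, h+12=t.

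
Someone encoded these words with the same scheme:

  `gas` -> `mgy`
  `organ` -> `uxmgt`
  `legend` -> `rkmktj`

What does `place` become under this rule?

Compare letters: g→m is +6, a→g is +6, s→y is +6 — a constant shift. Each letter is shifted forward by 6 in the alphabet (a Caesar shift of +6).
For place: p+6=v, l+6=r, a+6=g, c+6=i, e+6=k.

vrgik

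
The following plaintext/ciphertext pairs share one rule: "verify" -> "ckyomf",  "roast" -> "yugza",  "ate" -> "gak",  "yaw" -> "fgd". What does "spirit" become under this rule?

zwoyoa

The shift depends on letter class: consonant v→c is +7, but vowel e→k is +6. Vowels shift forward by 6 and consonants shift forward by 7.
Applying it to spirit: s(cons)+7=z, p(cons)+7=w, i(vowel)+6=o, r(cons)+7=y, i(vowel)+6=o, t(cons)+7=a.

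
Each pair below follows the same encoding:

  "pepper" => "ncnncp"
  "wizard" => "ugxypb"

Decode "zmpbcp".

Compare letters: p→n is +24, e→c is +24, p→n is +24 — a constant shift. Each letter is shifted forward by 24 in the alphabet (a Caesar shift of +24).
Decoding zmpbcp: z−24=b, m−24=o, p−24=r, b−24=d, c−24=e, p−24=r.

border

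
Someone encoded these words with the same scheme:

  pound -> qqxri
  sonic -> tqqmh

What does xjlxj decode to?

In pound: p→q is +1, o→q is +2, u→x is +3, n→r is +4 — the shift increases by 1 each position. Each letter shifts forward by (position + 1), i.e. 1, 2, 3, … — the shift grows by one for each successive letter.
Undoing it on xjlxj: x−1=w, j−2=h, l−3=i, x−4=t, j−5=e.

white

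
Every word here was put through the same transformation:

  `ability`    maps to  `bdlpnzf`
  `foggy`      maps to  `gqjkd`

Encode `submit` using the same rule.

tweqnz

In ability: a→b is +1, b→d is +2, i→l is +3, l→p is +4 — the shift increases by 1 each position. The shift increases by 1 at each position, starting from +1: 1, 2, 3, ….
On submit: s+1=t, u+2=w, b+3=e, m+4=q, i+5=n, t+6=z.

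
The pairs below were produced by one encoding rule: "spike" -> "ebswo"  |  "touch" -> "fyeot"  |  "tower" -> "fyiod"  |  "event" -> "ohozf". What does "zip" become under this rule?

lsb

Vowels shift forward by 10 and consonants shift forward by 12.
On zip: z(cons)+12=l, i(vowel)+10=s, p(cons)+12=b.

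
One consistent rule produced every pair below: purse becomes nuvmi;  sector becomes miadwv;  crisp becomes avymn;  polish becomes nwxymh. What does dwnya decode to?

p(15)→n(13) and u(20)→u(20) fit y≡17x+18 (mod 26); the inverse of 17 mod 26 is 23. Each letter's alphabet position (a=0..z=25) is mapped through 17·x+18 mod 26 — an affine cipher.
Undoing it on dwnya: d(3)→23·(3−18)≡19=t; w(22)→23·(22−18)≡14=o; n(13)→23·(13−18)≡15=p; y(24)→23·(24−18)≡8=i; a(0)→23·(0−18)≡2=c (all mod 26).

topic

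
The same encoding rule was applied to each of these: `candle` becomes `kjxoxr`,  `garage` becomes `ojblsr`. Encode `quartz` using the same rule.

ydkcfm

In candle: c→k is +8, a→j is +9, n→x is +10, d→o is +11 — the shift increases by 1 each position. Letter i (0-indexed) is shifted by i+8, so successive shifts are 8, 9, 10, ….
Applying it to quartz: q+8=y, u+9=d, a+10=k, r+11=c, t+12=f, z+13=m.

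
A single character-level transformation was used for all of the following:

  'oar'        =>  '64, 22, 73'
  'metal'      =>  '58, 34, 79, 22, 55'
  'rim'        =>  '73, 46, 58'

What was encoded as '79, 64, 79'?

tot

o(#15)→64 and a(#1)→22: differences scale by 3, so n = 3·pos + 19. The formula is n = 3×(alphabet index, a=1) + 19.
Decoding 79, 64, 79: 79→(79−19)÷3=20=t, 64→(64−19)÷3=15=o, 79→(79−19)÷3=20=t.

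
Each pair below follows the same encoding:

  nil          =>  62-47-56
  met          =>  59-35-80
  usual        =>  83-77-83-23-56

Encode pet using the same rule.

n(#14)→62 and i(#9)→47: differences scale by 3, so n = 3·pos + 20. With a=1..z=26, the number is 3·pos + 20.
For pet: p=16→68, e=5→35, t=20→80.

68-35-80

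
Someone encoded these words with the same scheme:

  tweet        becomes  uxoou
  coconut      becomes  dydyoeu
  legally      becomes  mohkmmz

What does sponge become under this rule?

The shift depends on letter class: consonant t→u is +1, but vowel e→o is +10. Vowels shift forward by 10 and consonants shift forward by 1.
On sponge: s(cons)+1=t, p(cons)+1=q, o(vowel)+10=y, n(cons)+1=o, g(cons)+1=h, e(vowel)+10=o.

tqyoho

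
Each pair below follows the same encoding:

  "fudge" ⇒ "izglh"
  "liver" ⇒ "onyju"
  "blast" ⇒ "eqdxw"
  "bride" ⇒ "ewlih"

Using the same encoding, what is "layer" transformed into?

ofbju

Shifts by position in fudge: pos 0: f→i (+3), pos 1: u→z (+5), pos 2: d→g (+3), pos 3: g→l (+5) — repeating every 2. It's a Vigenère-style cipher with numeric key [3,5]: position i shifts by key[i mod 2].
For layer: l+3=o, a+5=f, y+3=b, e+5=j, r+3=u.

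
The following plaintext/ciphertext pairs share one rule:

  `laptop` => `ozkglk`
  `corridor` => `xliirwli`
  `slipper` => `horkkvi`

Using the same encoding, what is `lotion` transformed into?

olgrlm

Each pair mirrors across the alphabet (l↔o, a↔z, p↔k): positions sum to 25. Each letter is replaced by its mirror in the alphabet: a↔z, b↔y, c↔x, and so on (the Atbash cipher).
Applying it to lotion: l↔o, o↔l, t↔g, i↔r, o↔l, n↔m.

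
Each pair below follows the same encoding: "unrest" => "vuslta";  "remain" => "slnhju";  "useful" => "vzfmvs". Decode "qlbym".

The shifts repeat in a cycle of length 2: positions 0,1,… shift by +1, +7, then the pattern repeats.
Decoding qlbym: q−1=p, l−7=e, b−1=a, y−7=r, m−1=l.

pearl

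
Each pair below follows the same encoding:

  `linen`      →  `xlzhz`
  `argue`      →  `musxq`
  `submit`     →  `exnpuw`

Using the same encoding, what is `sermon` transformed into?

ehdpaq

Shifts by position in linen: pos 0: l→x (+12), pos 1: i→l (+3), pos 2: n→z (+12), pos 3: e→h (+3) — repeating every 2. A repeating key of period 2 is used — shifts +12, +3 over and over.
Applying it to sermon: s+12=e, e+3=h, r+12=d, m+3=p, o+12=a, n+3=q.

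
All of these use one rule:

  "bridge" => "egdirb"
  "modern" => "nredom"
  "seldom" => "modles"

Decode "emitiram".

maritime

The output letters match the input read backwards: bridge reversed is egdirb. The word is simply reversed.
Decoding emitiram: then reverse → maritime.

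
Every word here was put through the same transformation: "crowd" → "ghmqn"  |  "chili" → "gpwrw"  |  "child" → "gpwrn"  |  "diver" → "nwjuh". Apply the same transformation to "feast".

busov

c(2)→g(6) and r(17)→h(7) fit y≡7x+18 (mod 26); the inverse of 7 mod 26 is 15. Each letter's alphabet position (a=0..z=25) is mapped through 7·x+18 mod 26 — an affine cipher.
Applying it to feast: f(5)→7·5+18≡1=b; e(4)→7·4+18≡20=u; a(0)→7·0+18≡18=s; s(18)→7·18+18≡14=o; t(19)→7·19+18≡21=v (all mod 26).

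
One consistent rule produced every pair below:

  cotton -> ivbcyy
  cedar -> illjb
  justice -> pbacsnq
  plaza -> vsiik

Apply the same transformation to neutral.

In cotton: c→i is +6, o→v is +7, t→b is +8, t→c is +9 — the shift increases by 1 each position. Letter i (0-indexed) is shifted by i+6, so successive shifts are 6, 7, 8, ….
For neutral: n+6=t, e+7=l, u+8=c, t+9=c, r+10=b, a+11=l, l+12=x.

tlccblx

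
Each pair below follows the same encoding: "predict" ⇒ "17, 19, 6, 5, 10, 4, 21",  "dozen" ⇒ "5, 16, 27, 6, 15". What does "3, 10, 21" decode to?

Each letter is replaced by its alphabet position (a=1..z=26) + 1.
Undoing it on 3, 10, 21: 3→(3−1)÷1=2=b, 10→(10−1)÷1=9=i, 21→(21−1)÷1=20=t.

bit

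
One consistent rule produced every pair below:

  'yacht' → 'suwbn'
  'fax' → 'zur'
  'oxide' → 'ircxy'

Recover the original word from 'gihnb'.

This is a Caesar cipher with shift 20.
Reversing it on gihnb: g−20=m, i−20=o, h−20=n, n−20=t, b−20=h.

month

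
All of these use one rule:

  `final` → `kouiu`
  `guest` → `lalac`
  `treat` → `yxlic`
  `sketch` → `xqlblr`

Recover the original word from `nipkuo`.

icicle

In final: f→k is +5, i→o is +6, n→u is +7, a→i is +8 — the shift increases by 1 each position. Each letter shifts forward by (position + 5), i.e. 5, 6, 7, … — the shift grows by one for each successive letter.
Reversing it on nipkuo: n−5=i, i−6=c, p−7=i, k−8=c, u−9=l, o−10=e.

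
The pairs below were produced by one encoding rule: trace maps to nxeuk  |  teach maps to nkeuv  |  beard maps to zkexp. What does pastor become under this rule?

hesnmx

t(19)→n(13) and r(17)→x(23) fit y≡21x+4 (mod 26); the inverse of 21 mod 26 is 5. This is an affine cipher: with a=0,…,z=25, each position x becomes (21x+4) mod 26.
On pastor: p(15)→21·15+4≡7=h; a(0)→21·0+4≡4=e; s(18)→21·18+4≡18=s; t(19)→21·19+4≡13=n; o(14)→21·14+4≡12=m; r(17)→21·17+4≡23=x (all mod 26).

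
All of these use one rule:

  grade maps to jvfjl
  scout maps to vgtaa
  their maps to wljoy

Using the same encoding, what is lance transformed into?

oesil

In grade: g→j is +3, r→v is +4, a→f is +5, d→j is +6 — the shift increases by 1 each position. Letter i (0-indexed) is shifted by i+3, so successive shifts are 3, 4, 5, ….
For lance: l+3=o, a+4=e, n+5=s, c+6=i, e+7=l.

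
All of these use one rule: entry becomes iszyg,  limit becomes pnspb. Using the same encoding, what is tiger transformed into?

xnmlz

In entry: e→i is +4, n→s is +5, t→z is +6, r→y is +7 — the shift increases by 1 each position. Each letter shifts forward by (position + 4), i.e. 4, 5, 6, … — the shift grows by one for each successive letter.
For tiger: t+4=x, i+5=n, g+6=m, e+7=l, r+8=z.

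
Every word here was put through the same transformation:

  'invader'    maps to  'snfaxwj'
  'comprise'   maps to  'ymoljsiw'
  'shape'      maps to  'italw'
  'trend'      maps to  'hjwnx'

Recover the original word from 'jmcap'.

royal

i(8)→s(18) and n(13)→n(13) fit y≡25x+0 (mod 26); the inverse of 25 mod 26 is 25. Treating letters as 0–25, the rule is x ↦ 25x + 0 (mod 26).
Reversing it on jmcap: j(9)→25·(9−0)≡17=r; m(12)→25·(12−0)≡14=o; c(2)→25·(2−0)≡24=y; a(0)→25·(0−0)≡0=a; p(15)→25·(15−0)≡11=l (all mod 26).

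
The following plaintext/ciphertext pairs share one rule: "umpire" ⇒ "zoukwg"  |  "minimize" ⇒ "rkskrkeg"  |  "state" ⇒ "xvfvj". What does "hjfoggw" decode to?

Shifts by position in umpire: pos 0: u→z (+5), pos 1: m→o (+2), pos 2: p→u (+5), pos 3: i→k (+2) — repeating every 2. The shifts repeat in a cycle of length 2: positions 0,1,… shift by +5, +2, then the pattern repeats.
Reversing it on hjfoggw: h−5=c, j−2=h, f−5=a, o−2=m, g−5=b, g−2=e, w−5=r.

chamber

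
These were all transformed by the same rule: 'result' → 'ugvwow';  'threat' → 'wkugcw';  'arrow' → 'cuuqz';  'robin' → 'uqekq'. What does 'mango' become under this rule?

pcqjq

The shift depends on letter class: consonant r→u is +3, but vowel e→g is +2. Vowels shift forward by 2 and consonants shift forward by 3.
Applying it to mango: m(cons)+3=p, a(vowel)+2=c, n(cons)+3=q, g(cons)+3=j, o(vowel)+2=q.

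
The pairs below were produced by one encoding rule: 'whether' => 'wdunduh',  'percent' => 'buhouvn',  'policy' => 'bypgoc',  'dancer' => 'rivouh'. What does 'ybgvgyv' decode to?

opinion

Treating letters as 0–25, the rule is x ↦ 3x + 8 (mod 26).
Reversing it on ybgvgyv: y(24)→9·(24−8)≡14=o; b(1)→9·(1−8)≡15=p; g(6)→9·(6−8)≡8=i; v(21)→9·(21−8)≡13=n; g(6)→9·(6−8)≡8=i; y(24)→9·(24−8)≡14=o; v(21)→9·(21−8)≡13=n (all mod 26).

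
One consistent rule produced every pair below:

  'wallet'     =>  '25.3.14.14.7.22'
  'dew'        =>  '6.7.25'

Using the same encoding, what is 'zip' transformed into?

28.11.18

w is letter #23 and maps to 25: an offset of 2. The number is (letter's place in the alphabet, a=1) + 2.
For zip: z=26→28, i=9→11, p=16→18.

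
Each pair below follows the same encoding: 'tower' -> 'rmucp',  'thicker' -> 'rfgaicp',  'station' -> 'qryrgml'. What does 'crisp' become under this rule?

Compare letters: t→r is +24, o→m is +24, w→u is +24 — a constant shift. This is a Caesar cipher with shift 24.
For crisp: c+24=a, r+24=p, i+24=g, s+24=q, p+24=n.

apgqn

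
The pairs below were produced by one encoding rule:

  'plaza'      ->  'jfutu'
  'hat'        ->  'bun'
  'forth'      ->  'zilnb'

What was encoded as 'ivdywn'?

Compare letters: p→j is +20, l→f is +20, a→u is +20 — a constant shift. This is a Caesar cipher with shift 20.
Decoding ivdywn: i−20=o, v−20=b, d−20=j, y−20=e, w−20=c, n−20=t.

object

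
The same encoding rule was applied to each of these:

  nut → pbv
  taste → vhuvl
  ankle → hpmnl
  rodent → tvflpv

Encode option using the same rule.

vrvpvp

The shift depends on letter class: consonant n→p is +2, but vowel u→b is +7. Vowels shift forward by 7 and consonants shift forward by 2.
Applying it to option: o(vowel)+7=v, p(cons)+2=r, t(cons)+2=v, i(vowel)+7=p, o(vowel)+7=v, n(cons)+2=p.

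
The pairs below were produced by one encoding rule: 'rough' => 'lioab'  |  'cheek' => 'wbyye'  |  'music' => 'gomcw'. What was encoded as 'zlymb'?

fresh

Compare letters: r→l is +20, o→i is +20, u→o is +20 — a constant shift. It's a constant shift of +20 (ROT20).
Undoing it on zlymb: z−20=f, l−20=r, y−20=e, m−20=s, b−20=h.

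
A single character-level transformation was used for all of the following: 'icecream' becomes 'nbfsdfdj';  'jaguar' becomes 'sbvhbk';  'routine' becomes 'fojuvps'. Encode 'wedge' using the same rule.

The output letters match the input read backwards, each shifted +1: icecream reversed is maerceci. Two steps: reverse the string, then apply a Caesar shift of +1.
On wedge: reverse → egdew; then shift: e+1=f, g+1=h, d+1=e, e+1=f, w+1=x.

fhefx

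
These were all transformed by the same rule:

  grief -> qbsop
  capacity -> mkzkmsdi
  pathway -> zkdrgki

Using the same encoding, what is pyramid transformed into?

Compare letters: g→q is +10, r→b is +10, i→s is +10 — a constant shift. It's a constant shift of +10 (ROT10).
For pyramid: p+10=z, y+10=i, r+10=b, a+10=k, m+10=w, i+10=s, d+10=n.

zibkwsn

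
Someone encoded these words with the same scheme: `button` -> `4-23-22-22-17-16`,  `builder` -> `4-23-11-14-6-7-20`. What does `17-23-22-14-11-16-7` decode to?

b is letter #2 and maps to 4: an offset of 2. The number is (letter's place in the alphabet, a=1) + 2.
Undoing it on 17-23-22-14-11-16-7: 17→(17−2)÷1=15=o, 23→(23−2)÷1=21=u, 22→(22−2)÷1=20=t, 14→(14−2)÷1=12=l, 11→(11−2)÷1=9=i, 16→(16−2)÷1=14=n, 7→(7−2)÷1=5=e.

outline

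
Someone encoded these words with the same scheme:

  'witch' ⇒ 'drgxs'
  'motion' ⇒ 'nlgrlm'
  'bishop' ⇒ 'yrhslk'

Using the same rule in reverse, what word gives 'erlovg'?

violet

Each pair mirrors across the alphabet (w↔d, i↔r, t↔g): positions sum to 25. Letters are reflected about the middle of the alphabet (position → 25−position): Atbash.
Reversing it on erlovg: e↔v, r↔i, l↔o, o↔l, v↔e, g↔t.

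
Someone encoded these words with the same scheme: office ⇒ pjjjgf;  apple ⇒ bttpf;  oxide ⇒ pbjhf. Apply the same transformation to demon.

Vowels shift forward by 1 and consonants shift forward by 4.
Applying it to demon: d(cons)+4=h, e(vowel)+1=f, m(cons)+4=q, o(vowel)+1=p, n(cons)+4=r.

hfqpr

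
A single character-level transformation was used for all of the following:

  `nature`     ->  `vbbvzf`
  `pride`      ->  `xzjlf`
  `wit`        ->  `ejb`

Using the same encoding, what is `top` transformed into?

The shift depends on letter class: consonant n→v is +8, but vowel a→b is +1. Vowels shift forward by 1 and consonants shift forward by 8.
On top: t(cons)+8=b, o(vowel)+1=p, p(cons)+8=x.

bpx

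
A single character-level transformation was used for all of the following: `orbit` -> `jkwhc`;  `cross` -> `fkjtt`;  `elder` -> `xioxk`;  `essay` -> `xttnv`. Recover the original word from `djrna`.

woman

o(14)→j(9) and r(17)→k(10) fit y≡9x+13 (mod 26); the inverse of 9 mod 26 is 3. Treating letters as 0–25, the rule is x ↦ 9x + 13 (mod 26).
Reversing it on djrna: d(3)→3·(3−13)≡22=w; j(9)→3·(9−13)≡14=o; r(17)→3·(17−13)≡12=m; n(13)→3·(13−13)≡0=a; a(0)→3·(0−13)≡13=n (all mod 26).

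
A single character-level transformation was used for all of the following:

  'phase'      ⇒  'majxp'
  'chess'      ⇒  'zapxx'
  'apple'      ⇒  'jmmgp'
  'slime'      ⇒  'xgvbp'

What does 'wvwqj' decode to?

ninja

p(15)→m(12) and h(7)→a(0) fit y≡21x+9 (mod 26); the inverse of 21 mod 26 is 5. Each letter's alphabet position (a=0..z=25) is mapped through 21·x+9 mod 26 — an affine cipher.
Undoing it on wvwqj: w(22)→5·(22−9)≡13=n; v(21)→5·(21−9)≡8=i; w(22)→5·(22−9)≡13=n; q(16)→5·(16−9)≡9=j; j(9)→5·(9−9)≡0=a (all mod 26).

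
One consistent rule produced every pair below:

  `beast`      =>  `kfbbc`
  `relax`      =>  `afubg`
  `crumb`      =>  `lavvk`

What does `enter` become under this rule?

The shift depends on letter class: consonant b→k is +9, but vowel e→f is +1. The rule splits by letter class: vowels +1, consonants +9.
For enter: e(vowel)+1=f, n(cons)+9=w, t(cons)+9=c, e(vowel)+1=f, r(cons)+9=a.

fwcfa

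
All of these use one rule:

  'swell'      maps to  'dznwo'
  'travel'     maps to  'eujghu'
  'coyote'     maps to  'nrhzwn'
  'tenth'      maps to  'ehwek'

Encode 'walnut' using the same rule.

hduyxc

Shifts by position in swell: pos 0: s→d (+11), pos 1: w→z (+3), pos 2: e→n (+9), pos 3: l→w (+11), pos 4: l→o (+3) — repeating every 3. It's a Vigenère-style cipher with numeric key [11,3,9]: position i shifts by key[i mod 3].
On walnut: w+11=h, a+3=d, l+9=u, n+11=y, u+3=x, t+9=c.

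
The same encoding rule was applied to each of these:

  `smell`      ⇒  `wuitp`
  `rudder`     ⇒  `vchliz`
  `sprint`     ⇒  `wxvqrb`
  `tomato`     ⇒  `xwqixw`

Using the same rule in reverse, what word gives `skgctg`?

occupy

Shifts by position in smell: pos 0: s→w (+4), pos 1: m→u (+8), pos 2: e→i (+4), pos 3: l→t (+8) — repeating every 2. It's a Vigenère-style cipher with numeric key [4,8]: position i shifts by key[i mod 2].
Undoing it on skgctg: s−4=o, k−8=c, g−4=c, c−8=u, t−4=p, g−8=y.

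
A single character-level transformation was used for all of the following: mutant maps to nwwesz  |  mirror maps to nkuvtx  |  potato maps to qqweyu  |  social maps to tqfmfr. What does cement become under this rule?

dgpisz

In mutant: m→n is +1, u→w is +2, t→w is +3, a→e is +4 — the shift increases by 1 each position. Each letter shifts forward by (position + 1), i.e. 1, 2, 3, … — the shift grows by one for each successive letter.
Applying it to cement: c+1=d, e+2=g, m+3=p, e+4=i, n+5=s, t+6=z.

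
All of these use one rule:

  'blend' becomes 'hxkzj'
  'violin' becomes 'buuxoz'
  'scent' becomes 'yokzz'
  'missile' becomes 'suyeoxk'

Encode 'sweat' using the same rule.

It's a Vigenère-style cipher with numeric key [6,12]: position i shifts by key[i mod 2].
On sweat: s+6=y, w+12=i, e+6=k, a+12=m, t+6=z.

yikmz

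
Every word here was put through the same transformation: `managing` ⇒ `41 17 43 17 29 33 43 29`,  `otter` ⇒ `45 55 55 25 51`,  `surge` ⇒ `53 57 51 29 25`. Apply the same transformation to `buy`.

m(#13)→41 and a(#1)→17: differences scale by 2, so n = 2·pos + 15. Each letter becomes 2×(its alphabet position, a=1..z=26) + 15.
For buy: b=2→19, u=21→57, y=25→65.

19 57 65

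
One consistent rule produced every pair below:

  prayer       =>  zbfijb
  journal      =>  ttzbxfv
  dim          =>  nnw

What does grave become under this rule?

qbffj

The shift depends on letter class: consonant p→z is +10, but vowel a→f is +5. Two shifts are in play — +5 for a/e/i/o/u, +10 for every other letter.
On grave: g(cons)+10=q, r(cons)+10=b, a(vowel)+5=f, v(cons)+10=f, e(vowel)+5=j.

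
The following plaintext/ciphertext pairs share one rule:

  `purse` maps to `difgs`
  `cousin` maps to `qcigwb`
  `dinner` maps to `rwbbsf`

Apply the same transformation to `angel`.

It's a constant shift of +14 (ROT14).
Applying it to angel: a+14=o, n+14=b, g+14=u, e+14=s, l+14=z.

obusz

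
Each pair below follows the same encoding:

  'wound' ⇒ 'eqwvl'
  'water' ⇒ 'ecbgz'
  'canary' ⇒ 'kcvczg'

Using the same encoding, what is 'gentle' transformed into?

The shift depends on letter class: consonant w→e is +8, but vowel o→q is +2. Vowels shift forward by 2 and consonants shift forward by 8.
For gentle: g(cons)+8=o, e(vowel)+2=g, n(cons)+8=v, t(cons)+8=b, l(cons)+8=t, e(vowel)+2=g.

ogvbtg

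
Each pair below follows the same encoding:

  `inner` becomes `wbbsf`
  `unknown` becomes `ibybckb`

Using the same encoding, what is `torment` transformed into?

hcfasbh

It's a constant shift of +14 (ROT14).
Applying it to torment: t+14=h, o+14=c, r+14=f, m+14=a, e+14=s, n+14=b, t+14=h.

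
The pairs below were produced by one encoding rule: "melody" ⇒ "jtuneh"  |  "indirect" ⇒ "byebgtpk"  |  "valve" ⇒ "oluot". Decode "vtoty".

m(12)→j(9) and e(4)→t(19) fit y≡15x+11 (mod 26); the inverse of 15 mod 26 is 7. Treating letters as 0–25, the rule is x ↦ 15x + 11 (mod 26).
Decoding vtoty: v(21)→7·(21−11)≡18=s; t(19)→7·(19−11)≡4=e; o(14)→7·(14−11)≡21=v; t(19)→7·(19−11)≡4=e; y(24)→7·(24−11)≡13=n (all mod 26).

seven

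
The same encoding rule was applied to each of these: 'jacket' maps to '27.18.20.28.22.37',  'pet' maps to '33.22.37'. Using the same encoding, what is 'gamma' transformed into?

j is letter #10 and maps to 27: an offset of 17. Each letter is replaced by its alphabet position (a=1..z=26) + 17.
Applying it to gamma: g=7→24, a=1→18, m=13→30, m=13→30, a=1→18.

24.18.30.30.18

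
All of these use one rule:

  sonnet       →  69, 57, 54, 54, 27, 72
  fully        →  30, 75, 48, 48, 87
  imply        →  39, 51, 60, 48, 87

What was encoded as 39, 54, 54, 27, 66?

Each letter becomes 3×(its alphabet position, a=1..z=26) + 12.
Undoing it on 39, 54, 54, 27, 66: 39→(39−12)÷3=9=i, 54→(54−12)÷3=14=n, 54→(54−12)÷3=14=n, 27→(27−12)÷3=5=e, 66→(66−12)÷3=18=r.

inner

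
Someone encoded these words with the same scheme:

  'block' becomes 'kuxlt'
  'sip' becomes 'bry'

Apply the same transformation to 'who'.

Compare letters: b→k is +9, l→u is +9, o→x is +9 — a constant shift. It's a constant shift of +9 (ROT9).
Applying it to who: w+9=f, h+9=q, o+9=x.

fqx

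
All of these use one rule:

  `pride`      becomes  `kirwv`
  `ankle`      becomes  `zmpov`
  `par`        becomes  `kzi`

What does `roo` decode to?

ill

Each pair mirrors across the alphabet (p↔k, r↔i, i↔r): positions sum to 25. This is the alphabet-reversal cipher (Atbash): a becomes z, b becomes y, etc.
Decoding roo: r↔i, o↔l, o↔l.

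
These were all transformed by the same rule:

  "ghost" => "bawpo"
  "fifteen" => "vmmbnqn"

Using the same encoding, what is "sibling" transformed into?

Two steps: reverse the string, then apply a Caesar shift of +8.
On sibling: reverse → gnilbis; then shift: g+8=o, n+8=v, i+8=q, l+8=t, b+8=j, i+8=q, s+8=a.

ovqtjqa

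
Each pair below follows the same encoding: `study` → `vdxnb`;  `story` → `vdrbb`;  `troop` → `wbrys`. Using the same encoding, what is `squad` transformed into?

Shifts by position in study: pos 0: s→v (+3), pos 1: t→d (+10), pos 2: u→x (+3), pos 3: d→n (+10) — repeating every 2. The shifts repeat in a cycle of length 2: positions 0,1,… shift by +3, +10, then the pattern repeats.
On squad: s+3=v, q+10=a, u+3=x, a+10=k, d+3=g.

vaxkg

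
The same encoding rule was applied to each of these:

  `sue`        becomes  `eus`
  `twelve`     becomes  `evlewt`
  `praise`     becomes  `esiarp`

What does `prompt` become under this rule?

It's just the letters in reverse order.
On prompt: reverse → tpmorp.

tpmorp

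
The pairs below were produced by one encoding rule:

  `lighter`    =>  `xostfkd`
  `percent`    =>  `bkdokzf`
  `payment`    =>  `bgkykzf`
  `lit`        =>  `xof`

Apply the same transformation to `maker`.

ygwkd

The shift depends on letter class: consonant l→x is +12, but vowel i→o is +6. Vowels shift forward by 6 and consonants shift forward by 12.
On maker: m(cons)+12=y, a(vowel)+6=g, k(cons)+12=w, e(vowel)+6=k, r(cons)+12=d.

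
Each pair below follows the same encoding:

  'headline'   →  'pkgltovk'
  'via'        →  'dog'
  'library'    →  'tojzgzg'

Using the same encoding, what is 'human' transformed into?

The rule splits by letter class: vowels +6, consonants +8.
On human: h(cons)+8=p, u(vowel)+6=a, m(cons)+8=u, a(vowel)+6=g, n(cons)+8=v.

paugv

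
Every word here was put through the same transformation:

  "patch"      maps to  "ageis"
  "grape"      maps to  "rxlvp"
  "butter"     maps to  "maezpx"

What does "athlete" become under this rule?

lzsrpzp

Shifts by position in patch: pos 0: p→a (+11), pos 1: a→g (+6), pos 2: t→e (+11), pos 3: c→i (+6) — repeating every 2. A repeating key of period 2 is used — shifts +11, +6 over and over.
Applying it to athlete: a+11=l, t+6=z, h+11=s, l+6=r, e+11=p, t+6=z, e+11=p.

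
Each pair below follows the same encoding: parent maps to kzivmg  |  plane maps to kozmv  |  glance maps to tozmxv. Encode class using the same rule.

Each pair mirrors across the alphabet (p↔k, a↔z, r↔i): positions sum to 25. Letters are reflected about the middle of the alphabet (position → 25−position): Atbash.
On class: c↔x, l↔o, a↔z, s↔h, s↔h.

xozhh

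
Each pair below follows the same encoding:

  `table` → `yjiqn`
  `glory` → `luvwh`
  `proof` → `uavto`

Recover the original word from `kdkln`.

Shifts by position in table: pos 0: t→y (+5), pos 1: a→j (+9), pos 2: b→i (+7), pos 3: l→q (+5), pos 4: e→n (+9) — repeating every 3. The shifts repeat in a cycle of length 3: positions 0,1,… shift by +5, +9, +7, then the pattern repeats.
Decoding kdkln: k−5=f, d−9=u, k−7=d, l−5=g, n−9=e.

fudge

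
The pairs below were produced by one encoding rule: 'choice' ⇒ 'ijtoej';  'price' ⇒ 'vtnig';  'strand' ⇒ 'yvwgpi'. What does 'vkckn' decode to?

A repeating key of period 3 is used — shifts +6, +2, +5 over and over.
Decoding vkckn: v−6=p, k−2=i, c−5=x, k−6=e, n−2=l.

pixel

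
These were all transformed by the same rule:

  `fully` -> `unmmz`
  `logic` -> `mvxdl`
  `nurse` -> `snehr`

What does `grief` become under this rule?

f(5)→u(20) and u(20)→n(13) fit y≡3x+5 (mod 26); the inverse of 3 mod 26 is 9. Treating letters as 0–25, the rule is x ↦ 3x + 5 (mod 26).
On grief: g(6)→3·6+5≡23=x; r(17)→3·17+5≡4=e; i(8)→3·8+5≡3=d; e(4)→3·4+5≡17=r; f(5)→3·5+5≡20=u (all mod 26).

xedru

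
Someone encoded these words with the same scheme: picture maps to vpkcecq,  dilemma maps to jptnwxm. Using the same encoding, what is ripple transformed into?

In picture: p→v is +6, i→p is +7, c→k is +8, t→c is +9 — the shift increases by 1 each position. The shift increases by 1 at each position, starting from +6: 6, 7, 8, ….
For ripple: r+6=x, i+7=p, p+8=x, p+9=y, l+10=v, e+11=p.

xpxyvp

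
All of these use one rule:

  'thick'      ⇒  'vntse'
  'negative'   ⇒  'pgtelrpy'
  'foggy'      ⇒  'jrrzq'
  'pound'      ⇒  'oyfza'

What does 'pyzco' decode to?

The output letters match the input read backwards, each shifted +11: thick reversed is kciht. Two steps: reverse the string, then apply a Caesar shift of +11.
Decoding pyzco: shift back: p−11=e, y−11=n, z−11=o, c−11=r, o−11=d → enord; then reverse → drone.

drone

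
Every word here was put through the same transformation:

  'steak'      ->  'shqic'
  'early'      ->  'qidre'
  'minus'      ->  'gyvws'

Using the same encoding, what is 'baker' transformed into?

xicqd

Each letter's alphabet position (a=0..z=25) is mapped through 15·x+8 mod 26 — an affine cipher.
On baker: b(1)→15·1+8≡23=x; a(0)→15·0+8≡8=i; k(10)→15·10+8≡2=c; e(4)→15·4+8≡16=q; r(17)→15·17+8≡3=d (all mod 26).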